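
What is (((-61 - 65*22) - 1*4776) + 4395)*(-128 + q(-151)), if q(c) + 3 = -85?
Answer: 404352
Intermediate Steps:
q(c) = -88 (q(c) = -3 - 85 = -88)
(((-61 - 65*22) - 1*4776) + 4395)*(-128 + q(-151)) = (((-61 - 65*22) - 1*4776) + 4395)*(-128 - 88) = (((-61 - 1430) - 4776) + 4395)*(-216) = ((-1491 - 4776) + 4395)*(-216) = (-6267 + 4395)*(-216) = -1872*(-216) = 404352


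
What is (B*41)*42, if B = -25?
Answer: -43050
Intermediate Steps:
(B*41)*42 = -25*41*42 = -1025*42 = -43050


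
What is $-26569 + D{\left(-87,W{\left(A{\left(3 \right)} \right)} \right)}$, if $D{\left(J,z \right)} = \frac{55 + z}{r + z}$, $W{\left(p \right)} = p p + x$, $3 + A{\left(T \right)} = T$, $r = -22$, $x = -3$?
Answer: $- \frac{664277}{25} \approx -26571.0$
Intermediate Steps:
$A{\left(T \right)} = -3 + T$
$W{\left(p \right)} = -3 + p^{2}$ ($W{\left(p \right)} = p p - 3 = p^{2} - 3 = -3 + p^{2}$)
$D{\left(J,z \right)} = \frac{55 + z}{-22 + z}$
$-26569 + D{\left(-87,W{\left(A{\left(3 \right)} \right)} \right)} = -26569 + \frac{55 - \left(3 - \left(-3 + 3\right)^{2}\right)}{-22 - \left(3 - \left(-3 + 3\right)^{2}\right)} = -26569 + \frac{55 - \left(3 - 0^{2}\right)}{-22 - \left(3 - 0^{2}\right)} = -26569 + \frac{55 + \left(-3 + 0\right)}{-22 + \left(-3 + 0\right)} = -26569 + \frac{55 - 3}{-22 - 3} = -26569 + \frac{1}{-25} \cdot 52 = -26569 - \frac{52}{25} = - \frac{664277}{25}$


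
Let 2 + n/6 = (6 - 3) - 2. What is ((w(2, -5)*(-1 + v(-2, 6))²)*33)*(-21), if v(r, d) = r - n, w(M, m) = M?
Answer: -12474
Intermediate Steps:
n = -6 (n = -12 + 6*((6 - 3) - 2) = -12 + 6*(3 - 2) = -12 + 6*1 = -12 + 6 = -6)
v(r, d) = 6 + r (v(r, d) = r - 1*(-6) = r + 6 = 6 + r)
((w(2, -5)*(-1 + v(-2, 6))²)*33)*(-21) = ((2*(-1 + (6 - 2))²)*33)*(-21) = ((2*(-1 + 4)²)*33)*(-21) = ((2*3²)*33)*(-21) = ((2*9)*33)*(-21) = (18*33)*(-21) = 594*(-21) = -12474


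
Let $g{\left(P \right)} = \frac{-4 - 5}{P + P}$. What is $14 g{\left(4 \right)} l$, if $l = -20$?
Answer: $315$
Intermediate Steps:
$g{\left(P \right)} = - \frac{9}{2 P}$
$14 g{\left(4 \right)} l = 14 \left(- \frac{9}{2 \cdot 4}\right) \left(-20\right) = 14 \left(\left(- \frac{9}{2}\right) \frac{1}{4}\right) \left(-20\right) = 14 \left(- \frac{9}{8}\right) \left(-20\right) = \left(- \frac{63}{4}\right) \left(-20\right) = 315$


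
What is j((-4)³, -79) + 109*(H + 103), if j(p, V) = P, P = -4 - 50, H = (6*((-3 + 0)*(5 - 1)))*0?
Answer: 11173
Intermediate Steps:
H = 0 (H = (6*(-3*4))*0 = (6*(-12))*0 = -72*0 = 0)
P = -54
j(p, V) = -54
j((-4)³, -79) + 109*(H + 103) = -54 + 109*(0 + 103) = -54 + 109*103 = -54 + 11227 = 11173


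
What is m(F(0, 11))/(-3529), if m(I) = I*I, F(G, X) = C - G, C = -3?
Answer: -9/3529 ≈ -0.0025503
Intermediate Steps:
F(G, X) = -3 - G
m(I) = I²
m(F(0, 11))/(-3529) = (-3 - 1*0)²/(-3529) = (-3 + 0)²*(-1/3529) = (-3)²*(-1/3529) = 9*(-1/3529) = -9/3529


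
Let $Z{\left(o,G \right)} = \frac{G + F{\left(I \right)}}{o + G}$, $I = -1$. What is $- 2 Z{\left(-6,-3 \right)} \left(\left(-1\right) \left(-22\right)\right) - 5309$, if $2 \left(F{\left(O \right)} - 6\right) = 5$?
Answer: $- \frac{47539}{9} \approx -5282.1$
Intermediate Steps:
$F{\left(O \right)} = \frac{17}{2}$ ($F{\left(O \right)} = 6 + \frac{1}{2} \cdot 5 = 6 + \frac{5}{2} = \frac{17}{2}$)
$Z{\left(o,G \right)} = \frac{\frac{17}{2} + G}{G + o}$ ($Z{\left(o,G \right)} = \frac{G + \frac{17}{2}}{o + G} = \frac{\frac{17}{2} + G}{G + o}$)
$- 2 Z{\left(-6,-3 \right)} \left(\left(-1\right) \left(-22\right)\right) - 5309 = - 2 \frac{\frac{17}{2} - 3}{-3 - 6} \left(\left(-1\right) \left(-22\right)\right) - 5309 = - 2 \frac{1}{-9} \cdot \frac{11}{2} \cdot 22 - 5309 = - 2 \left(\left(- \frac{1}{9}\right) \frac{11}{2}\right) 22 - 5309 = \left(-2\right) \left(- \frac{11}{18}\right) 22 - 5309 = \frac{11}{9} \cdot 22 - 5309 = \frac{242}{9} - 5309 = - \frac{47539}{9}$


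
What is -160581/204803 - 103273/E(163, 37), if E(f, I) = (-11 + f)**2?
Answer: -24860683643/4731768512 ≈ -5.2540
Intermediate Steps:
-160581/204803 - 103273/E(163, 37) = -160581/204803 - 103273/(-11 + 163)**2 = -160581*1/204803 - 103273/(152**2) = -160581/204803 - 103273/23104 = -24860683643/4731768512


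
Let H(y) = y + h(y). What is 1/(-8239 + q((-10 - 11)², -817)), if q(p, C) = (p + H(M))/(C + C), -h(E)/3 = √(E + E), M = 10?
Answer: -7332834806/60417249900783 - 3268*√5/60417249900783 ≈ -0.00012137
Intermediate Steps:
h(E) = -3*√2*√E (h(E) = -3*√(E + E) = -3*√2*√E)
H(y) = y - 3*√2*√y
q(p, C) = (10 + p - 6*√5)/(2*C) (q(p, C) = (p + (10 - 3*√2*√10))/(C + C) = (p + (10 - 6*√5))/((2*C)) = (10 + p - 6*√5)*(1/(2*C)) = (10 + p - 6*√5)/(2*C))
1/(-8239 + q((-10 - 11)², -817)) = 1/(-8239 + (½)*(10 + (-10 - 11)² - 6*√5)/(-817)) = 1/(-8239 + (½)*(-1/817)*(10 + (-21)² - 6*√5)) = 1/(-8239 + (½)*(-1/817)*(10 + 441 - 6*√5)) = 1/(-8239 + (½)*(-1/817)*(451 - 6*√5)) = 1/(-8239 + (-451/1634 + 3*√5/817)) = 1/(-13462977/1634 + 3*√5/817)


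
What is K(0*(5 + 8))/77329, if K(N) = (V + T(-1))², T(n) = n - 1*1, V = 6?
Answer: 16/77329 ≈ 0.00020691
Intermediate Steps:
T(n) = -1 + n (T(n) = n - 1 = -1 + n)
K(N) = 16 (K(N) = (6 + (-1 - 1))² = (6 - 2)² = 4² = 16)
K(0*(5 + 8))/77329 = 16/77329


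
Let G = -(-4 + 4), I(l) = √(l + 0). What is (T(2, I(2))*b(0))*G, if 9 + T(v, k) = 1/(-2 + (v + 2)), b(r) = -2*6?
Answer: 0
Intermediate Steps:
I(l) = √l
b(r) = -12
G = 0 (G = -1*0 = 0)
T(v, k) = -9 + 1/v (T(v, k) = -9 + 1/(-2 + (v + 2)) = -9 + 1/(-2 + (2 + v)) = -9 + 1/v)
(T(2, I(2))*b(0))*G = ((-9 + 1/2)*(-12))*0 = ((-9 + ½)*(-12))*0 = -17/2*(-12)*0 = 102*0 = 0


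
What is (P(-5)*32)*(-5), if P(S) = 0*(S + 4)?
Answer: 0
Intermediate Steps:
P(S) = 0 (P(S) = 0*(4 + S) = 0)
(P(-5)*32)*(-5) = (0*32)*(-5) = 0*(-5) = 0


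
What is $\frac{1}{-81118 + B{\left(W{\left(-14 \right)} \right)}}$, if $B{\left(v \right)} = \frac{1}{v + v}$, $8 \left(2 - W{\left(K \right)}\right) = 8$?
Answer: $- \frac{2}{162235} \approx -1.2328 \cdot 10^{-5}$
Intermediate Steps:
$W{\left(K \right)} = 1$ ($W{\left(K \right)} = 2 - 1 = 1$)
$B{\left(v \right)} = \frac{1}{2 v}$
$\frac{1}{-81118 + B{\left(W{\left(-14 \right)} \right)}} = \frac{1}{-81118 + \frac{1}{2 \cdot 1}} = \frac{1}{-81118 + \frac{1}{2} \cdot 1} = \frac{1}{-81118 + \frac{1}{2}} = \frac{1}{- \frac{162235}{2}} = - \frac{2}{162235}$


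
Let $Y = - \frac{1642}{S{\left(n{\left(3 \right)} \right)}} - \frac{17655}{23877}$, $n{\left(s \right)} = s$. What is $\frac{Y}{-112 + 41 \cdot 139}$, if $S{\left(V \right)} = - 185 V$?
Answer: $\frac{1089167}{2742127535} \approx 0.0003972$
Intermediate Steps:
$Y = \frac{1089167}{490805}$ ($Y = - \frac{1642}{\left(-185\right) 3} - \frac{17655}{23877} = - \frac{1642}{-555} - \frac{5885}{7959} = \left(-1642\right) \left(- \frac{1}{555}\right) - \frac{5885}{7959} = \frac{1642}{555} - \frac{5885}{7959} = \frac{1089167}{490805} \approx 2.2191$)
$\frac{Y}{-112 + 41 \cdot 139} = \frac{1089167}{490805 \left(-112 + 41 \cdot 139\right)} = \frac{1089167}{490805 \left(-112 + 5699\right)} = \frac{1089167}{490805 \cdot 5587} = \frac{1089167}{490805} \cdot \frac{1}{5587} = \frac{1089167}{2742127535}$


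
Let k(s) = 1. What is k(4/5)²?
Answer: 1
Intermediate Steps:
k(4/5)² = 1² = 1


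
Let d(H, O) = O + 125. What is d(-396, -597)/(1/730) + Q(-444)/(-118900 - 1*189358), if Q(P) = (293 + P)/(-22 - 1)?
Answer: -2442907659191/7089934 ≈ -3.4456e+5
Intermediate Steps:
d(H, O) = 125 + O
Q(P) = -293/23 - P/23 (Q(P) = (293 + P)/(-23) = (293 + P)*(-1/23) = -293/23 - P/23)
d(-396, -597)/(1/730) + Q(-444)/(-118900 - 1*189358) = (125 - 597)/(1/730) + (-293/23 - 1/23*(-444))/(-118900 - 1*189358) = -472/1/730 + (-293/23 + 444/23)/(-118900 - 189358) = -472*730 + (151/23)/(-308258) = -344560 + (151/23)*(-1/308258) = -344560 - 151/7089934 = -2442907659191/7089934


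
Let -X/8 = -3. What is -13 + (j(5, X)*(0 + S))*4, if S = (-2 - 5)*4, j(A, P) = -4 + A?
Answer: -125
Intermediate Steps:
X = 24 (X = -8*(-3) = 24)
S = -28 (S = -7*4 = -28)
-13 + (j(5, X)*(0 + S))*4 = -13 + ((-4 + 5)*(0 - 28))*4 = -13 + (1*(-28))*4 = -13 - 28*4 = -13 - 112 = -125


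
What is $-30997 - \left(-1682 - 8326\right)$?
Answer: $-20989$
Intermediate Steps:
$-30997 - \left(-1682 - 8326\right) = -30997 - -10008 = -30997 + 10008 = -20989$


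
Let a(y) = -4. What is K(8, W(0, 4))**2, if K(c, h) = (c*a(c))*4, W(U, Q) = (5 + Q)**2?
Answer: 16384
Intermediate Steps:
K(c, h) = -16*c (K(c, h) = (c*(-4))*4 = -4*c*4 = -16*c)
K(8, W(0, 4))**2 = (-16*8)**2 = (-128)**2 = 16384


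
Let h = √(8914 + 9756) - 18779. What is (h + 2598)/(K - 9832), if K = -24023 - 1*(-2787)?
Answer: 16181/31068 - √18670/31068 ≈ 0.51643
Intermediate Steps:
K = -21236 (K = -24023 + 2787 = -21236)
h = -18779 + √18670 (h = √18670 - 18779 = -18779 + √18670 ≈ -18642.)
(h + 2598)/(K - 9832) = ((-18779 + √18670) + 2598)/(-21236 - 9832) = (-16181 + √18670)/(-31068) = (-16181 + √18670)*(-1/31068) = 16181/31068 - √18670/31068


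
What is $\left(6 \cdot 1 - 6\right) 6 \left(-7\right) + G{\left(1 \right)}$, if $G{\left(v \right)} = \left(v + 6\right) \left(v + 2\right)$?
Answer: $21$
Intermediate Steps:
$G{\left(v \right)} = \left(2 + v\right) \left(6 + v\right)$ ($G{\left(v \right)} = \left(6 + v\right) \left(2 + v\right) = \left(2 + v\right) \left(6 + v\right)$)
$\left(6 \cdot 1 - 6\right) 6 \left(-7\right) + G{\left(1 \right)} = \left(6 \cdot 1 - 6\right) 6 \left(-7\right) + \left(12 + 1^{2} + 8 \cdot 1\right) = \left(6 - 6\right) \left(-42\right) + \left(12 + 1 + 8\right) = 0 \left(-42\right) + 21 = 0 + 21 = 21$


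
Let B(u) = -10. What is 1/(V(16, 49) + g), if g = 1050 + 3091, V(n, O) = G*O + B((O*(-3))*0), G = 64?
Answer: 1/7267 ≈ 0.00013761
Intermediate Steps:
V(n, O) = -10 + 64*O (V(n, O) = 64*O - 10 = -10 + 64*O)
g = 4141
1/(V(16, 49) + g) = 1/((-10 + 64*49) + 4141) = 1/((-10 + 3136) + 4141) = 1/(3126 + 4141) = 1/7267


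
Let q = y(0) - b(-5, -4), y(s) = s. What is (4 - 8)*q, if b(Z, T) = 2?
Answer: 8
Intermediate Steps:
q = -2 (q = 0 - 1*2 = 0 - 2 = -2)
(4 - 8)*q = (4 - 8)*(-2) = -4*(-2) = 8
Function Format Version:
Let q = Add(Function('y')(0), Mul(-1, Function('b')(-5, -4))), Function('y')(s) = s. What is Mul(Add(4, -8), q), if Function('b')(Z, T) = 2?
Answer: 8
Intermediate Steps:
q = -2 (q = Add(0, Mul(-1, 2)) = Add(0, -2) = -2)
Mul(Add(4, -8), q) = Mul(Add(4, -8), -2) = Mul(-4, -2) = 8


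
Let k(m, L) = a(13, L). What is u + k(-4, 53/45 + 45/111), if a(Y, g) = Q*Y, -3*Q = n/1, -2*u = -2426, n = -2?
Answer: 3665/3 ≈ 1221.7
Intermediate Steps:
u = 1213 (u = -½*(-2426) = 1213)
Q = ⅔ (Q = -(-2)/(3*1) = -(-2)/3 = -⅓*(-2) = ⅔ ≈ 0.66667)
a(Y, g) = 2*Y/3
k(m, L) = 26/3 (k(m, L) = (⅔)*13 = 26/3)
u + k(-4, 53/45 + 45/111) = 1213 + 26/3 = 3665/3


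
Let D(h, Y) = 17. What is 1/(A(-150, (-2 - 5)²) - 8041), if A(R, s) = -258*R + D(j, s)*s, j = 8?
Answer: 1/31492 ≈ 3.1754e-5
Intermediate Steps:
A(R, s) = -258*R + 17*s
1/(A(-150, (-2 - 5)²) - 8041) = 1/((-258*(-150) + 17*(-2 - 5)²) - 8041) = 1/((38700 + 17*(-7)²) - 8041) = 1/((38700 + 17*49) - 8041) = 1/((38700 + 833) - 8041) = 1/(39533 - 8041) = 1/31492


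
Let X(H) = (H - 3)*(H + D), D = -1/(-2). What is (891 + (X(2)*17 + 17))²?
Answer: 2996361/4 ≈ 7.4909e+5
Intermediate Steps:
D = ½ (D = -1*(-½) = ½ ≈ 0.50000)
X(H) = (½ + H)*(-3 + H) (X(H) = (H - 3)*(H + ½) = (-3 + H)*(½ + H) = (½ + H)*(-3 + H))
(891 + (X(2)*17 + 17))² = (891 + ((-3/2 + 2² - 5/2*2)*17 + 17))² = (891 + ((-3/2 + 4 - 5)*17 + 17))² = (891 + (-5/2*17 + 17))² = (891 + (-85/2 + 17))² = (891 - 51/2)² = (1731/2)² = 2996361/4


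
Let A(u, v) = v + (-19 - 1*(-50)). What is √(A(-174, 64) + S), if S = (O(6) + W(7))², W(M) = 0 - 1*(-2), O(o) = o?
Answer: √159 ≈ 12.610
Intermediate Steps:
W(M) = 2 (W(M) = 0 + 2 = 2)
A(u, v) = 31 + v (A(u, v) = v + (-19 + 50) = v + 31 = 31 + v)
S = 64 (S = (6 + 2)² = 8² = 64)
√(A(-174, 64) + S) = √((31 + 64) + 64) = √(95 + 64) = √159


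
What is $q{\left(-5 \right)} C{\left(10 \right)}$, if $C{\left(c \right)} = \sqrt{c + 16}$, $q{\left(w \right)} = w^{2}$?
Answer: $25 \sqrt{26} \approx 127.48$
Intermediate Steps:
$C{\left(c \right)} = \sqrt{16 + c}$
$q{\left(-5 \right)} C{\left(10 \right)} = \left(-5\right)^{2} \sqrt{16 + 10} = 25 \sqrt{26}$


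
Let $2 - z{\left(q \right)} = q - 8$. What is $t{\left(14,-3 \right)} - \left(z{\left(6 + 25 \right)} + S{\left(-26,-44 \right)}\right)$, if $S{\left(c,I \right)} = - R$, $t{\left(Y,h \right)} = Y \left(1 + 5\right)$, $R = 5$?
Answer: $110$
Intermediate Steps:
$t{\left(Y,h \right)} = 6 Y$ ($t{\left(Y,h \right)} = Y 6 = 6 Y$)
$S{\left(c,I \right)} = -5$ ($S{\left(c,I \right)} = \left(-1\right) 5 = -5$)
$z{\left(q \right)} = 10 - q$ ($z{\left(q \right)} = 2 - \left(q - 8\right) = 2 - \left(-8 + q\right) = 10 - q$)
$t{\left(14,-3 \right)} - \left(z{\left(6 + 25 \right)} + S{\left(-26,-44 \right)}\right) = 6 \cdot 14 - \left(\left(10 - \left(6 + 25\right)\right) - 5\right) = 84 - \left(\left(10 - 31\right) - 5\right) = 84 - \left(-21 - 5\right) = 84 - -26 = 84 + 26 = 110$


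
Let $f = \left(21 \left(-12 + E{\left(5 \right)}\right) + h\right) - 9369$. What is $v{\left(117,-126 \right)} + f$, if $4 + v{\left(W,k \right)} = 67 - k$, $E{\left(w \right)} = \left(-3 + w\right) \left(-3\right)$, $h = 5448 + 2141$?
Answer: $-1969$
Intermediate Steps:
$h = 7589$
$E{\left(w \right)} = 9 - 3 w$
$v{\left(W,k \right)} = 63 - k$ ($v{\left(W,k \right)} = -4 - \left(-67 + k\right) = 63 - k$)
$f = -2158$ ($f = \left(21 \left(-12 + \left(9 - 15\right)\right) + 7589\right) - 9369 = \left(21 \left(-12 - 6\right) + 7589\right) - 9369 = \left(21 \left(-18\right) + 7589\right) - 9369 = \left(-378 + 7589\right) - 9369 = 7211 - 9369 = -2158$)
$v{\left(117,-126 \right)} + f = \left(63 - -126\right) - 2158 = \left(63 + 126\right) - 2158 = 189 - 2158 = -1969$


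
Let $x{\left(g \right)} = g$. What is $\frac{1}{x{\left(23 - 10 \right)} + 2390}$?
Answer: $\frac{1}{2403} \approx 0.00041615$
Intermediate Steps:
$\frac{1}{x{\left(23 - 10 \right)} + 2390} = \frac{1}{\left(23 - 10\right) + 2390} = \frac{1}{13 + 2390} = \frac{1}{2403}$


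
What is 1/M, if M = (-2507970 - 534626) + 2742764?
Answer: -1/299832 ≈ -3.3352e-6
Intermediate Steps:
M = -299832 (M = -3042596 + 2742764 = -299832)
1/M = 1/(-299832) = -1/299832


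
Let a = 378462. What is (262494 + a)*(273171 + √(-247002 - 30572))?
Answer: 175090591476 + 7050516*I*√2294 ≈ 1.7509e+11 + 3.3769e+8*I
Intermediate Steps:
(262494 + a)*(273171 + √(-247002 - 30572)) = (262494 + 378462)*(273171 + √(-247002 - 30572)) = 640956*(273171 + √(-277574)) = 640956*(273171 + 11*I*√2294) = 175090591476 + 7050516*I*√2294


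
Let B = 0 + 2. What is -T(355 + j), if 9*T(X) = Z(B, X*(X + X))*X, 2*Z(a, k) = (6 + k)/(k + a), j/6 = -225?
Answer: 246269465/4455117 ≈ 55.278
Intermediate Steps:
j = -1350 (j = 6*(-225) = -1350)
B = 2
Z(a, k) = (6 + k)/(2*(a + k)) (Z(a, k) = ((6 + k)/(k + a))/2 = ((6 + k)/(a + k))/2 = (6 + k)/(2*(a + k)))
T(X) = X*(3 + X**2)/(9*(2 + 2*X**2)) (T(X) = (((3 + (X*(X + X))/2)/(2 + X*(X + X)))*X)/9 = (((3 + (X*(2*X))/2)/(2 + X*(2*X)))*X)/9 = (((3 + (2*X**2)/2)/(2 + 2*X**2))*X)/9 = (((3 + X**2)/(2 + 2*X**2))*X)/9 = (X*(3 + X**2)/(2 + 2*X**2))/9 = X*(3 + X**2)/(9*(2 + 2*X**2)))
-T(355 + j) = -(355 - 1350)*(3 + (355 - 1350)**2)/(18*(1 + (355 - 1350)**2)) = -(-995)*(3 + (-995)**2)/(18*(1 + (-995)**2)) = -(-995)*(3 + 990025)/(18*(1 + 990025)) = -(-995)*990028/(18*990026) = -1*(-246269465/4455117) = 246269465/4455117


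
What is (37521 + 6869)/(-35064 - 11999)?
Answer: -44390/47063 ≈ -0.94320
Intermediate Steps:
(37521 + 6869)/(-35064 - 11999) = 44390/(-47063) = 44390*(-1/47063) = -44390/47063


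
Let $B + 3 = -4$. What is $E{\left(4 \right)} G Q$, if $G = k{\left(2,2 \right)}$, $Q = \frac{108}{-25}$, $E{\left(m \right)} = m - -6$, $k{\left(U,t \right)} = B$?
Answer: $\frac{1512}{5} \approx 302.4$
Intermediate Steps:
$B = -7$ ($B = -3 - 4 = -7$)
$k{\left(U,t \right)} = -7$
$E{\left(m \right)} = 6 + m$ ($E{\left(m \right)} = m + 6 = 6 + m$)
$Q = - \frac{108}{25}$ ($Q = 108 \left(- \frac{1}{25}\right) = - \frac{108}{25} \approx -4.32$)
$G = -7$
$E{\left(4 \right)} G Q = \left(6 + 4\right) \left(\left(-7\right) \left(- \frac{108}{25}\right)\right) = 10 \cdot \frac{756}{25} = \frac{1512}{5}$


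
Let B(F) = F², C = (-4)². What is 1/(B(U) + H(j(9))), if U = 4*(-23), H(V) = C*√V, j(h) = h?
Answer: 1/8512 ≈ 0.00011748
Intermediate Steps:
C = 16
H(V) = 16*√V
U = -92
1/(B(U) + H(j(9))) = 1/((-92)² + 16*√9) = 1/(8464 + 16*3) = 1/(8464 + 48) = 1/8512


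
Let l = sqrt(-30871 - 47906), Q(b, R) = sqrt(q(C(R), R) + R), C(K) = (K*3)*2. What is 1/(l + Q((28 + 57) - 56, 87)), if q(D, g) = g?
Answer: 1/(sqrt(174) + 3*I*sqrt(8753)) ≈ 0.00016708 - 0.003555*I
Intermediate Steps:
C(K) = 6*K (C(K) = (3*K)*2 = 6*K)
Q(b, R) = sqrt(2)*sqrt(R) (Q(b, R) = sqrt(R + R) = sqrt(2*R) = sqrt(2)*sqrt(R))
l = 3*I*sqrt(8753) (l = sqrt(-78777) = 3*I*sqrt(8753) ≈ 280.67*I)
1/(l + Q((28 + 57) - 56, 87)) = 1/(3*I*sqrt(8753) + sqrt(2)*sqrt(87)) = 1/(3*I*sqrt(8753) + sqrt(174)) = 1/(sqrt(174) + 3*I*sqrt(8753))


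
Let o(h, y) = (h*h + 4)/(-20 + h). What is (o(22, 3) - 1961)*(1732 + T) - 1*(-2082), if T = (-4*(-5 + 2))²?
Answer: -3219010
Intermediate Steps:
o(h, y) = (4 + h²)/(-20 + h) (o(h, y) = (h² + 4)/(-20 + h) = (4 + h²)/(-20 + h))
T = 144 (T = (-4*(-3))² = 12² = 144)
(o(22, 3) - 1961)*(1732 + T) - 1*(-2082) = ((4 + 22²)/(-20 + 22) - 1961)*(1732 + 144) - 1*(-2082) = ((4 + 484)/2 - 1961)*1876 + 2082 = ((½)*488 - 1961)*1876 + 2082 = (244 - 1961)*1876 + 2082 = -1717*1876 + 2082 = -3221092 + 2082 = -3219010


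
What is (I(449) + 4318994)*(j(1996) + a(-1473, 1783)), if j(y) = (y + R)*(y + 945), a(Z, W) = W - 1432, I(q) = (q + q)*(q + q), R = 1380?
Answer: 50890932683466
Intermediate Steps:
I(q) = 4*q² (I(q) = (2*q)*(2*q) = 4*q²)
a(Z, W) = -1432 + W
j(y) = (945 + y)*(1380 + y) (j(y) = (y + 1380)*(y + 945) = (1380 + y)*(945 + y) = (945 + y)*(1380 + y))
(I(449) + 4318994)*(j(1996) + a(-1473, 1783)) = (4*449² + 4318994)*((1304100 + 1996² + 2325*1996) + (-1432 + 1783)) = (4*201601 + 4318994)*((1304100 + 3984016 + 4640700) + 351) = (806404 + 4318994)*(9928816 + 351) = 5125398*9929167 = 50890932683466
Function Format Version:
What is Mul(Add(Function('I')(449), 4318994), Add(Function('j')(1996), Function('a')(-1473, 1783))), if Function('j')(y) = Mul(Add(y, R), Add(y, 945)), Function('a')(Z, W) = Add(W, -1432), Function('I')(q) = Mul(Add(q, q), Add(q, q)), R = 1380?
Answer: 50890932683466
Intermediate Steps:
Function('I')(q) = Mul(4, Pow(q, 2)) (Function('I')(q) = Mul(Mul(2, q), Mul(2, q)) = Mul(4, Pow(q, 2)))
Function('a')(Z, W) = Add(-1432, W)
Function('j')(y) = Mul(Add(945, y), Add(1380, y)) (Function('j')(y) = Mul(Add(y, 1380), Add(y, 945)) = Mul(Add(1380, y), Add(945, y)) = Mul(Add(945, y), Add(1380, y)))
Mul(Add(Function('I')(449), 4318994), Add(Function('j')(1996), Function('a')(-1473, 1783))) = Mul(Add(Mul(4, Pow(449, 2)), 4318994), Add(Add(1304100, Pow(1996, 2), Mul(2325, 1996)), Add(-1432, 1783))) = Mul(Add(Mul(4, 201601), 4318994), Add(Add(1304100, 3984016, 4640700), 351)) = Mul(Add(806404, 4318994), Add(9928816, 351)) = Mul(5125398, 9929167) = 50890932683466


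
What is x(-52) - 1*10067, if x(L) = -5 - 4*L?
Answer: -9864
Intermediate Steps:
x(-52) - 1*10067 = (-5 - 4*(-52)) - 1*10067 = (-5 + 208) - 10067 = 203 - 10067 = -9864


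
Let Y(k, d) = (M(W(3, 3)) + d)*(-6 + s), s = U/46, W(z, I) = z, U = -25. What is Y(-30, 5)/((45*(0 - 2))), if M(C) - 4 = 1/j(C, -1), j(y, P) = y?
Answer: 2107/3105 ≈ 0.67858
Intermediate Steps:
M(C) = 4 + 1/C
s = -25/46 ≈ -0.54348
Y(k, d) = -3913/138 - 301*d/46 (Y(k, d) = ((4 + 1/3) + d)*(-6 - 25/46) = ((4 + ⅓) + d)*(-301/46) = (13/3 + d)*(-301/46) = -3913/138 - 301*d/46)
Y(-30, 5)/((45*(0 - 2))) = (-3913/138 - 301/46*5)/((45*(0 - 2))) = (-3913/138 - 1505/46)/((45*(-2))) = -4214/69/(-90) = -4214/69*(-1/90) = 2107/3105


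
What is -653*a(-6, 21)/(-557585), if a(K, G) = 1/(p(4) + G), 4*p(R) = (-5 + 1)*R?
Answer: 653/9478945 ≈ 6.8889e-5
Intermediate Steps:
p(R) = -R (p(R) = ((-5 + 1)*R)/4 = (-4*R)/4 = -R)
a(K, G) = 1/(-4 + G) (a(K, G) = 1/(-1*4 + G) = 1/(-4 + G))
-653*a(-6, 21)/(-557585) = -653/(-4 + 21)/(-557585) = -653/17*(-1/557585) = 653/9478945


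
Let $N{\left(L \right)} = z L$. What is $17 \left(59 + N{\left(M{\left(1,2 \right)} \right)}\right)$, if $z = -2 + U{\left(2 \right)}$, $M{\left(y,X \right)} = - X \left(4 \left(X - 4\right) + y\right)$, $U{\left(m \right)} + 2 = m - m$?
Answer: $51$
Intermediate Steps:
$U{\left(m \right)} = -2$ ($U{\left(m \right)} = -2 + \left(m - m\right) = -2 + 0 = -2$)
$M{\left(y,X \right)} = - X \left(-16 + y + 4 X\right)$ ($M{\left(y,X \right)} = - X \left(4 \left(-4 + X\right) + y\right) = - X \left(\left(-16 + 4 X\right) + y\right) = - X \left(-16 + y + 4 X\right)$)
$z = -4$ ($z = -2 - 2 = -4$)
$N{\left(L \right)} = - 4 L$
$17 \left(59 + N{\left(M{\left(1,2 \right)} \right)}\right) = 17 \left(59 - 4 \cdot 2 \left(16 - 1 - 8\right)\right) = 17 \left(59 - 4 \cdot 2 \cdot 7\right) = 17 \left(59 - 56\right) = 17 \cdot 3 = 51$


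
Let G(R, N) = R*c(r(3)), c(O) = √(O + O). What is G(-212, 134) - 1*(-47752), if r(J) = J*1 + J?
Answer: 47752 - 424*√3 ≈ 47018.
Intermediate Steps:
r(J) = 2*J (r(J) = J + J = 2*J)
c(O) = √2*√O (c(O) = √(2*O) = √2*√O)
G(R, N) = 2*R*√3 (G(R, N) = R*(√2*√(2*3)) = R*(√2*√6) = R*(2*√3) = 2*R*√3)
G(-212, 134) - 1*(-47752) = 2*(-212)*√3 - 1*(-47752) = -424*√3 + 47752 = 47752 - 424*√3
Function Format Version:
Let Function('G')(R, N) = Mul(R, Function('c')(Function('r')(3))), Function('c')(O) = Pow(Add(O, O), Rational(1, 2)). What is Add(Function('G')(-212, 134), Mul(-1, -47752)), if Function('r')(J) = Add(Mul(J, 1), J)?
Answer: Add(47752, Mul(-424, Pow(3, Rational(1, 2)))) ≈ 47018.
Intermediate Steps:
Function('r')(J) = Mul(2, J) (Function('r')(J) = Add(J, J) = Mul(2, J))
Function('c')(O) = Mul(Pow(2, Rational(1, 2)), Pow(O, Rational(1, 2))) (Function('c')(O) = Pow(Mul(2, O), Rational(1, 2)) = Mul(Pow(2, Rational(1, 2)), Pow(O, Rational(1, 2))))
Function('G')(R, N) = Mul(2, R, Pow(3, Rational(1, 2))) (Function('G')(R, N) = Mul(R, Mul(Pow(2, Rational(1, 2)), Pow(Mul(2, 3), Rational(1, 2)))) = Mul(R, Mul(Pow(2, Rational(1, 2)), Pow(6, Rational(1, 2)))) = Mul(R, Mul(2, Pow(3, Rational(1, 2)))) = Mul(2, R, Pow(3, Rational(1, 2))))
Add(Function('G')(-212, 134), Mul(-1, -47752)) = Add(Mul(2, -212, Pow(3, Rational(1, 2))), Mul(-1, -47752)) = Add(Mul(-424, Pow(3, Rational(1, 2))), 47752) = Add(47752, Mul(-424, Pow(3, Rational(1, 2))))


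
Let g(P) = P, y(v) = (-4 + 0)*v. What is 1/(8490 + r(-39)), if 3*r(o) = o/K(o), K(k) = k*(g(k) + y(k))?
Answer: 351/2979991 ≈ 0.00011779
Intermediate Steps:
y(v) = -4*v
K(k) = -3*k² (K(k) = k*(k - 4*k) = k*(-3*k) = -3*k²)
r(o) = -1/(9*o) (r(o) = (o/((-3*o²)))/3 = (o*(-1/(3*o²)))/3 = (-1/(3*o))/3 = -1/(9*o))
1/(8490 + r(-39)) = 1/(8490 - ⅑/(-39)) = 1/(8490 - ⅑*(-1/39)) = 1/(8490 + 1/351) = 1/(2979991/351) = 351/2979991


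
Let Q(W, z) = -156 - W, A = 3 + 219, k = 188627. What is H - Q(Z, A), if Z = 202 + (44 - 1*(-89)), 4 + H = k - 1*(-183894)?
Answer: 373008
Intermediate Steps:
A = 222
H = 372517 (H = -4 + (188627 - 1*(-183894)) = -4 + (188627 + 183894) = -4 + 372521 = 372517)
Z = 335 (Z = 202 + (44 + 89) = 202 + 133 = 335)
H - Q(Z, A) = 372517 - (-156 - 1*335) = 372517 - (-156 - 335) = 372517 - 1*(-491) = 372517 + 491 = 373008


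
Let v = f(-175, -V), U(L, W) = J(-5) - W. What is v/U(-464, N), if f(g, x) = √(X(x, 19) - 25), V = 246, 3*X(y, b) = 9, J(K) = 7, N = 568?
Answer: -I*√22/561 ≈ -0.0083608*I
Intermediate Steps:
X(y, b) = 3 (X(y, b) = (⅓)*9 = 3)
U(L, W) = 7 - W
f(g, x) = I*√22 (f(g, x) = √(3 - 25) = √(-22) = I*√22)
v = I*√22 ≈ 4.6904*I
v/U(-464, N) = (I*√22)/(7 - 1*568) = (I*√22)/(7 - 568) = (I*√22)/(-561) = (I*√22)*(-1/561) = -I*√22/561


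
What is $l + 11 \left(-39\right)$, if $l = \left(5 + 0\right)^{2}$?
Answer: $-404$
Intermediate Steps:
$l = 25$ ($l = 5^{2} = 25$)
$l + 11 \left(-39\right) = 25 + 11 \left(-39\right) = 25 - 429 = -404$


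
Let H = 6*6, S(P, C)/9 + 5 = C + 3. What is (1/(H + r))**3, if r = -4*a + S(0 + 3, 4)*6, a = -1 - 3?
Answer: 1/4096000 ≈ 2.4414e-7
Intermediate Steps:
a = -4
S(P, C) = -18 + 9*C (S(P, C) = -45 + 9*(C + 3) = -45 + 9*(3 + C) = -45 + (27 + 9*C) = -18 + 9*C)
H = 36
r = 124 (r = -4*(-4) + (-18 + 9*4)*6 = 16 + (-18 + 36)*6 = 16 + 18*6 = 16 + 108 = 124)
(1/(H + r))**3 = (1/(36 + 124))**3 = (1/160)**3 = 1/4096000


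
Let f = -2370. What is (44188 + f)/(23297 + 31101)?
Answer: 20909/27199 ≈ 0.76874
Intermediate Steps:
(44188 + f)/(23297 + 31101) = (44188 - 2370)/(23297 + 31101) = 41818/54398 = 41818*(1/54398) = 20909/27199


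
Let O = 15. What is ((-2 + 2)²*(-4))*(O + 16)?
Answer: 0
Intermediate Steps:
((-2 + 2)²*(-4))*(O + 16) = ((-2 + 2)²*(-4))*(15 + 16) = (0²*(-4))*31 = (0*(-4))*31 = 0*31 = 0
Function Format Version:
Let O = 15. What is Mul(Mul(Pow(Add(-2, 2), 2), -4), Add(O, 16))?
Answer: 0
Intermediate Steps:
Mul(Mul(Pow(Add(-2, 2), 2), -4), Add(O, 16)) = Mul(Mul(Pow(Add(-2, 2), 2), -4), Add(15, 16)) = Mul(Mul(Pow(0, 2), -4), 31) = Mul(Mul(0, -4), 31) = Mul(0, 31) = 0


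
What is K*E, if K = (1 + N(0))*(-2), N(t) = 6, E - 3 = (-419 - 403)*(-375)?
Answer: -4315542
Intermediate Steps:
E = 308253 (E = 3 + (-419 - 403)*(-375) = 3 - 822*(-375) = 3 + 308250 = 308253)
K = -14 (K = (1 + 6)*(-2) = 7*(-2) = -14)
K*E = -14*308253 = -4315542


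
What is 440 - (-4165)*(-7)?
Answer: -28715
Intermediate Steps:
440 - (-4165)*(-7) = 440 - 119*245 = 440 - 29155 = -28715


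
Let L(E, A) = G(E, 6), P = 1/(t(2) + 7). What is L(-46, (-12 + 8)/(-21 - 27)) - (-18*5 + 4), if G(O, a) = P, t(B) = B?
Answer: 775/9 ≈ 86.111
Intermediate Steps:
P = 1/9 (P = 1/(2 + 7) = 1/9 ≈ 0.11111)
G(O, a) = 1/9
L(E, A) = 1/9
L(-46, (-12 + 8)/(-21 - 27)) - (-18*5 + 4) = 1/9 - (-18*5 + 4) = 1/9 - (-90 + 4) = 1/9 - 1*(-86) = 1/9 + 86 = 775/9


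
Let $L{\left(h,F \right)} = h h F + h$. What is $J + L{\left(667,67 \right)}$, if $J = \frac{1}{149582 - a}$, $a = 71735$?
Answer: $\frac{2320481280811}{77847} \approx 2.9808 \cdot 10^{7}$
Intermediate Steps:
$L{\left(h,F \right)} = h + F h^{2}$ ($L{\left(h,F \right)} = h^{2} F + h = F h^{2} + h = h + F h^{2}$)
$J = \frac{1}{77847}$ ($J = \frac{1}{149582 - 71735} = \frac{1}{77847} \approx 1.2846 \cdot 10^{-5}$)
$J + L{\left(667,67 \right)} = \frac{1}{77847} + 667 \left(1 + 67 \cdot 667\right) = \frac{1}{77847} + 667 \left(1 + 44689\right) = \frac{1}{77847} + 667 \cdot 44690 = \frac{1}{77847} + 29808230 = \frac{2320481280811}{77847}$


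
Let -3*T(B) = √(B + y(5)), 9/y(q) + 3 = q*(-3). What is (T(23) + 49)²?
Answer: (98 - √10)²/4 ≈ 2248.5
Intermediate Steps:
y(q) = 9/(-3 - 3*q) (y(q) = 9/(-3 + q*(-3)) = 9/(-3 - 3*q))
T(B) = -√(-½ + B)/3 (T(B) = -√(B - 3/(1 + 5))/3 = -√(B - 3/6)/3 = -√(B - 3*⅙)/3 = -√(B - ½)/3 = -√(-½ + B)/3)
(T(23) + 49)² = (-√(-2 + 4*23)/6 + 49)² = (-√(-2 + 92)/6 + 49)² = (-√10/2 + 49)² = (49 - √10/2)²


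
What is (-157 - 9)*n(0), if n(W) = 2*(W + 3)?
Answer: -996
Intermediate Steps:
n(W) = 6 + 2*W (n(W) = 2*(3 + W) = 6 + 2*W)
(-157 - 9)*n(0) = (-157 - 9)*(6 + 2*0) = -166*(6 + 0) = -166*6 = -996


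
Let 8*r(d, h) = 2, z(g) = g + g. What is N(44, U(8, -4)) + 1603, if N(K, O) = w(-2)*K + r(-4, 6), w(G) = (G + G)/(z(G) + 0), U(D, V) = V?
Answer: 6589/4 ≈ 1647.3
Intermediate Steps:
z(g) = 2*g
r(d, h) = ¼ (r(d, h) = (⅛)*2 = ¼)
w(G) = 1 (w(G) = (G + G)/(2*G + 0) = (2*G)/((2*G)) = (2*G)*(1/(2*G)) = 1)
N(K, O) = ¼ + K (N(K, O) = 1*K + ¼ = K + ¼ = ¼ + K)
N(44, U(8, -4)) + 1603 = (¼ + 44) + 1603 = 177/4 + 1603 = 6589/4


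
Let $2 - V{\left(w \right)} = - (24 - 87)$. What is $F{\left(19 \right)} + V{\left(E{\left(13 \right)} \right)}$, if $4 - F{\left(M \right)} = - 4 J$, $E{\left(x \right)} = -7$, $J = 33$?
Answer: $75$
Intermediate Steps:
$V{\left(w \right)} = -61$ ($V{\left(w \right)} = 2 - - (24 - 87) = 2 - \left(-1\right) \left(-63\right) = 2 - 63 = -61$)
$F{\left(M \right)} = 136$ ($F{\left(M \right)} = 4 - \left(-4\right) 33 = 4 - -132 = 4 + 132 = 136$)
$F{\left(19 \right)} + V{\left(E{\left(13 \right)} \right)} = 136 - 61 = 75$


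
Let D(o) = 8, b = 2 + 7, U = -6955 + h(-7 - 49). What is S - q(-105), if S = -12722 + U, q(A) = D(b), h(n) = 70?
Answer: -19615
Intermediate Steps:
U = -6885 (U = -6955 + 70 = -6885)
b = 9
q(A) = 8
S = -19607 (S = -12722 - 6885 = -19607)
S - q(-105) = -19607 - 1*8 = -19607 - 8 = -19615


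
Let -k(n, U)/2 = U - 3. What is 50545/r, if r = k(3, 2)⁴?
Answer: 50545/16 ≈ 3159.1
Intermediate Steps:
k(n, U) = 6 - 2*U (k(n, U) = -2*(U - 3) = -2*(-3 + U) = 6 - 2*U)
r = 16 (r = (6 - 2*2)⁴ = (6 - 4)⁴ = 2⁴ = 16)
50545/r = 50545/16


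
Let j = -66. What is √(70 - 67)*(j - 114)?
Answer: -180*√3 ≈ -311.77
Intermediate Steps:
√(70 - 67)*(j - 114) = √(70 - 67)*(-66 - 114) = √3*(-180) = -180*√3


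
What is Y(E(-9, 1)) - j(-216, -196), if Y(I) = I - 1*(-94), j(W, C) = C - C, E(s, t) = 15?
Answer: 109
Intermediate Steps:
j(W, C) = 0
Y(I) = 94 + I (Y(I) = I + 94 = 94 + I)
Y(E(-9, 1)) - j(-216, -196) = (94 + 15) - 1*0 = 109 + 0 = 109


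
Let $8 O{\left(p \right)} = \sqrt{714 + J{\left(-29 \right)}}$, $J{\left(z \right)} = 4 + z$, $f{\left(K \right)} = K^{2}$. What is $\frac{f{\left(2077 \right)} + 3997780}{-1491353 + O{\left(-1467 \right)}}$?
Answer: $- \frac{793324297745728}{142344561318287} - \frac{66493672 \sqrt{689}}{142344561318287} \approx -5.5733$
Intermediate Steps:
$O{\left(p \right)} = \frac{\sqrt{689}}{8}$ ($O{\left(p \right)} = \frac{\sqrt{714 + \left(4 - 29\right)}}{8} = \frac{\sqrt{714 - 25}}{8} = \frac{\sqrt{689}}{8}$)
$\frac{f{\left(2077 \right)} + 3997780}{-1491353 + O{\left(-1467 \right)}} = \frac{2077^{2} + 3997780}{-1491353 + \frac{\sqrt{689}}{8}} = \frac{4313929 + 3997780}{-1491353 + \frac{\sqrt{689}}{8}} = \frac{8311709}{-1491353 + \frac{\sqrt{689}}{8}}$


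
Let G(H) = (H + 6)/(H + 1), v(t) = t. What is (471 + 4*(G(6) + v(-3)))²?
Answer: 10634121/49 ≈ 2.1702e+5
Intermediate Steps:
G(H) = (6 + H)/(1 + H)
(471 + 4*(G(6) + v(-3)))² = (471 + 4*((6 + 6)/(1 + 6) - 3))² = (471 + 4*(12/7 - 3))² = (471 + 4*(-9/7))² = (471 - 36/7)² = (3261/7)² = 10634121/49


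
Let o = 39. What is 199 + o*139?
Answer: 5620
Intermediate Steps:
199 + o*139 = 199 + 39*139 = 199 + 5421 = 5620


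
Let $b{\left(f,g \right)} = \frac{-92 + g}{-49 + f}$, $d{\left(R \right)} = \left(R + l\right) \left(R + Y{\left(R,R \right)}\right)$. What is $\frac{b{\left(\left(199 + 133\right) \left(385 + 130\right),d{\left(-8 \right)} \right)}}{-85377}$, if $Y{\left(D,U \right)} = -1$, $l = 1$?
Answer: $\frac{29}{14593575987} \approx 1.9872 \cdot 10^{-9}$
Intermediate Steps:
$d{\left(R \right)} = \left(1 + R\right) \left(-1 + R\right)$ ($d{\left(R \right)} = \left(R + 1\right) \left(R - 1\right) = \left(1 + R\right) \left(-1 + R\right)$)
$b{\left(f,g \right)} = \frac{-92 + g}{-49 + f}$
$\frac{b{\left(\left(199 + 133\right) \left(385 + 130\right),d{\left(-8 \right)} \right)}}{-85377} = \frac{\frac{1}{-49 + \left(199 + 133\right) \left(385 + 130\right)} \left(-92 - \left(1 - \left(-8\right)^{2}\right)\right)}{-85377} = \frac{-92 + \left(-1 + 64\right)}{-49 + 332 \cdot 515} \left(- \frac{1}{85377}\right) = \frac{-92 + 63}{-49 + 170980} \left(- \frac{1}{85377}\right) = \frac{1}{170931} \left(-29\right) \left(- \frac{1}{85377}\right) = \left(- \frac{29}{170931}\right) \left(- \frac{1}{85377}\right) = \frac{29}{14593575987}$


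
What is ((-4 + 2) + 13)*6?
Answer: 66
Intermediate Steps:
((-4 + 2) + 13)*6 = (-2 + 13)*6 = 11*6 = 66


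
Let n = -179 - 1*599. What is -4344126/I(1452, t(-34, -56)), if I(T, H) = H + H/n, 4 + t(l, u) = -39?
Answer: 1126576676/11137 ≈ 1.0116e+5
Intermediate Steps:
n = -778 (n = -179 - 599 = -778)
t(l, u) = -43 (t(l, u) = -4 - 39 = -43)
I(T, H) = 777*H/778 (I(T, H) = H + H/(-778) = H + H*(-1/778) = H - H/778 = 777*H/778)
-4344126/I(1452, t(-34, -56)) = -4344126/((777/778)*(-43)) = -4344126/(-33411/778) = -4344126*(-778/33411) = 1126576676/11137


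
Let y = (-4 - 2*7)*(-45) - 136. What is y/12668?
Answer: 337/6334 ≈ 0.053205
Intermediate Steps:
y = 674 (y = (-4 - 14)*(-45) - 136 = -18*(-45) - 136 = 810 - 136 = 674)
y/12668 = 674/12668 = 674*(1/12668) = 337/6334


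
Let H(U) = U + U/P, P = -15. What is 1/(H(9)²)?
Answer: 25/1764 ≈ 0.014172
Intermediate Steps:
H(U) = 14*U/15 (H(U) = U + U/(-15) = U + U*(-1/15) = U - U/15 = 14*U/15)
1/(H(9)²) = 1/(((14/15)*9)²) = 1/((42/5)²) = 1/(1764/25) = 25/1764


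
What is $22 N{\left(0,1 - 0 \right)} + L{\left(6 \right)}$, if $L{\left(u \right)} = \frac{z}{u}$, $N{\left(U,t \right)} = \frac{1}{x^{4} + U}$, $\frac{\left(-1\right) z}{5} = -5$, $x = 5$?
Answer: $\frac{15757}{3750} \approx 4.2019$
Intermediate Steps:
$z = 25$ ($z = \left(-5\right) \left(-5\right) = 25$)
$N{\left(U,t \right)} = \frac{1}{625 + U}$ ($N{\left(U,t \right)} = \frac{1}{5^{4} + U} = \frac{1}{625 + U}$)
$L{\left(u \right)} = \frac{25}{u}$
$22 N{\left(0,1 - 0 \right)} + L{\left(6 \right)} = \frac{22}{625 + 0} + \frac{25}{6} = \frac{22}{625} + 25 \cdot \frac{1}{6} = 22 \cdot \frac{1}{625} + \frac{25}{6} = \frac{22}{625} + \frac{25}{6} = \frac{15757}{3750}$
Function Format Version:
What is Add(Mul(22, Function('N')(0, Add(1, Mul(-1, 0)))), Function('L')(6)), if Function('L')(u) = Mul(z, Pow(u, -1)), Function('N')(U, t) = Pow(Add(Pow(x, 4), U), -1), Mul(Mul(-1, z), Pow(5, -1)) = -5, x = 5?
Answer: Rational(15757, 3750) ≈ 4.2019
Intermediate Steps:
z = 25 (z = Mul(-5, -5) = 25)
Function('N')(U, t) = Pow(Add(625, U), -1) (Function('N')(U, t) = Pow(Add(Pow(5, 4), U), -1) = Pow(Add(625, U), -1))
Function('L')(u) = Mul(25, Pow(u, -1))
Add(Mul(22, Function('N')(0, Add(1, Mul(-1, 0)))), Function('L')(6)) = Add(Mul(22, Pow(Add(625, 0), -1)), Mul(25, Pow(6, -1))) = Add(Mul(22, Pow(625, -1)), Mul(25, Rational(1, 6))) = Add(Mul(22, Rational(1, 625)), Rational(25, 6)) = Add(Rational(22, 625), Rational(25, 6)) = Rational(15757, 3750)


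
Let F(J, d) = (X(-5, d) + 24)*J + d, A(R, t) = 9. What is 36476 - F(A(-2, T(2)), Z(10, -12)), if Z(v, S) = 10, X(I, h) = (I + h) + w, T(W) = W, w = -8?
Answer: 36277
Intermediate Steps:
X(I, h) = -8 + I + h (X(I, h) = (I + h) - 8 = -8 + I + h)
F(J, d) = d + J*(11 + d) (F(J, d) = ((-8 - 5 + d) + 24)*J + d = ((-13 + d) + 24)*J + d = (11 + d)*J + d = J*(11 + d) + d = d + J*(11 + d))
36476 - F(A(-2, T(2)), Z(10, -12)) = 36476 - (10 + 11*9 + 9*10) = 36476 - (10 + 99 + 90) = 36476 - 1*199 = 36476 - 199 = 36277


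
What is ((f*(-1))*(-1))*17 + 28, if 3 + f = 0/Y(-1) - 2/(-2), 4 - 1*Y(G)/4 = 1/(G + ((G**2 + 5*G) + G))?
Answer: -6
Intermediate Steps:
Y(G) = 16 - 4/(G**2 + 7*G) (Y(G) = 16 - 4/(G + ((G**2 + 5*G) + G)) = 16 - 4/(G + (G**2 + 6*G)) = 16 - 4/(G**2 + 7*G))
f = -2 (f = -3 + (0/((4*(-1 + 4*(-1)**2 + 28*(-1))/(-1*(7 - 1)))) - 2/(-2)) = -3 + (0/((4*(-1)*(-1 + 4*1 - 28)/6)) - 2*(-1/2)) = -3 + (0/((4*(-1)*(1/6)*(-1 + 4 - 28))) + 1) = -3 + (0/((4*(-1)*(1/6)*(-25))) + 1) = -3 + (0/(50/3) + 1) = -3 + (0*(3/50) + 1) = -3 + (0 + 1) = -3 + 1 = -2)
((f*(-1))*(-1))*17 + 28 = (-2*(-1)*(-1))*17 + 28 = (2*(-1))*17 + 28 = -2*17 + 28 = -34 + 28 = -6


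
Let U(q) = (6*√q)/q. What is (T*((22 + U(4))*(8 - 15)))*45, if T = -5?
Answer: 39375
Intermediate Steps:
U(q) = 6/√q
(T*((22 + U(4))*(8 - 15)))*45 = -5*(22 + 6/√4)*(8 - 15)*45 = -5*(22 + 6*(½))*(-7)*45 = -5*(22 + 3)*(-7)*45 = -125*(-7)*45 = -5*(-175)*45 = 875*45 = 39375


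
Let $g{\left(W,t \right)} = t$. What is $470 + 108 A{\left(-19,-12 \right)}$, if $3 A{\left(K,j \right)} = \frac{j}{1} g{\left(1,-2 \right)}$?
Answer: $1334$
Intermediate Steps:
$A{\left(K,j \right)} = - \frac{2 j}{3}$ ($A{\left(K,j \right)} = \frac{\frac{j}{1} \left(-2\right)}{3} = \frac{j 1 \left(-2\right)}{3} = \frac{j \left(-2\right)}{3} = \frac{\left(-2\right) j}{3} = - \frac{2 j}{3}$)
$470 + 108 A{\left(-19,-12 \right)} = 470 + 108 \left(\left(- \frac{2}{3}\right) \left(-12\right)\right) = 470 + 108 \cdot 8 = 470 + 864 = 1334$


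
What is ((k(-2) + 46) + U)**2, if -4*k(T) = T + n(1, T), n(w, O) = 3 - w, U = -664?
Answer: 381924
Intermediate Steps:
k(T) = -1/2 - T/4 (k(T) = -(T + (3 - 1*1))/4 = -(T + (3 - 1))/4 = -(T + 2)/4 = -(2 + T)/4 = -1/2 - T/4)
((k(-2) + 46) + U)**2 = (((-1/2 - 1/4*(-2)) + 46) - 664)**2 = (((-1/2 + 1/2) + 46) - 664)**2 = ((0 + 46) - 664)**2 = (46 - 664)**2 = (-618)**2 = 381924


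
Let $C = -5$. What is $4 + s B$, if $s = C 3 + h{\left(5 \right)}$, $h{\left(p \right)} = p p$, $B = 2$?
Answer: $24$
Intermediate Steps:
$h{\left(p \right)} = p^{2}$
$s = 10$ ($s = \left(-5\right) 3 + 5^{2} = -15 + 25 = 10$)
$4 + s B = 4 + 10 \cdot 2 = 4 + 20 = 24$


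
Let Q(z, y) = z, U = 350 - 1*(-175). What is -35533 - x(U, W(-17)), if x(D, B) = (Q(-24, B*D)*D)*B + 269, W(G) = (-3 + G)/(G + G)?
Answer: -482634/17 ≈ -28390.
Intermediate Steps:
U = 525 (U = 350 + 175 = 525)
W(G) = (-3 + G)/(2*G) (W(G) = (-3 + G)/((2*G)) = (-3 + G)*(1/(2*G)) = (-3 + G)/(2*G))
x(D, B) = 269 - 24*B*D (x(D, B) = (-24*D)*B + 269 = -24*B*D + 269 = 269 - 24*B*D)
-35533 - x(U, W(-17)) = -35533 - (269 - 24*(½)*(-3 - 17)/(-17)*525) = -35533 - (269 - 24*(½)*(-1/17)*(-20)*525) = -35533 - (269 - 24*10/17*525) = -35533 - (269 - 126000/17) = -35533 - 1*(-121427/17) = -35533 + 121427/17 = -482634/17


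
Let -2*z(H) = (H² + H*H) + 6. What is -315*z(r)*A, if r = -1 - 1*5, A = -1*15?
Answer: -184275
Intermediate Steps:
A = -15
r = -6 (r = -1 - 5 = -6)
z(H) = -3 - H² (z(H) = -((H² + H*H) + 6)/2 = -((H² + H²) + 6)/2 = -(2*H² + 6)/2 = -(6 + 2*H²)/2 = -3 - H²)
-315*z(r)*A = -315*(-3 - 1*(-6)²)*(-15) = -315*(-3 - 1*36)*(-15) = -315*(-3 - 36)*(-15) = -(-12285)*(-15) = -315*585 = -184275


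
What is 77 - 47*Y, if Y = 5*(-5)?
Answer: 1252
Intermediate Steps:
Y = -25
77 - 47*Y = 77 - 47*(-25) = 77 + 1175 = 1252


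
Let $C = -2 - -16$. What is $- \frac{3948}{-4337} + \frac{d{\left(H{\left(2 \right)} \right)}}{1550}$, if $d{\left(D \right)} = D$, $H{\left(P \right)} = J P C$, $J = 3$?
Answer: $\frac{3241854}{3361175} \approx 0.9645$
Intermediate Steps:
$C = 14$ ($C = -2 + 16 = 14$)
$H{\left(P \right)} = 42 P$ ($H{\left(P \right)} = 3 P 14 = 42 P$)
$- \frac{3948}{-4337} + \frac{d{\left(H{\left(2 \right)} \right)}}{1550} = - \frac{3948}{-4337} + \frac{42 \cdot 2}{1550} = \left(-3948\right) \left(- \frac{1}{4337}\right) + 84 \cdot \frac{1}{1550} = \frac{3948}{4337} + \frac{42}{775} = \frac{3241854}{3361175}$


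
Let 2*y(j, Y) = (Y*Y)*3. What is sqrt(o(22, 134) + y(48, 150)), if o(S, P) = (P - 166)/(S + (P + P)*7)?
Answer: sqrt(30395268566)/949 ≈ 183.71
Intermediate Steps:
o(S, P) = (-166 + P)/(S + 14*P) (o(S, P) = (-166 + P)/(S + (2*P)*7) = (-166 + P)/(S + 14*P))
y(j, Y) = 3*Y**2/2 (y(j, Y) = ((Y*Y)*3)/2 = (Y**2*3)/2 = (3*Y**2)/2 = 3*Y**2/2)
sqrt(o(22, 134) + y(48, 150)) = sqrt((-166 + 134)/(22 + 14*134) + (3/2)*150**2) = sqrt(-32/(22 + 1876) + (3/2)*22500) = sqrt(-32/1898 + 33750) = sqrt((1/1898)*(-32) + 33750) = sqrt(-16/949 + 33750) = sqrt(32028734/949) = sqrt(30395268566)/949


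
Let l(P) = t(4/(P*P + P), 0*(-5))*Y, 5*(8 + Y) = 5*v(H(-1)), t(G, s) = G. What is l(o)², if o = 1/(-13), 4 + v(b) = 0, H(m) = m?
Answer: 456976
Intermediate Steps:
v(b) = -4 (v(b) = -4 + 0 = -4)
Y = -12 (Y = -8 + (5*(-4))/5 = -8 + (⅕)*(-20) = -8 - 4 = -12)
o = -1/13 ≈ -0.076923
l(P) = -48/(P + P²) (l(P) = (4/(P*P + P))*(-12) = (4/(P² + P))*(-12) = (4/(P + P²))*(-12) = -48/(P + P²))
l(o)² = (-48/((-1/13)*(1 - 1/13)))² = (-48*(-13)/12/13)² = (-48*(-13)*13/12)² = 676² = 456976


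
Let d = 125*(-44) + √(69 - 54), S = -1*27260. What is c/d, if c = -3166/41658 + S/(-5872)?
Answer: -38397092525/46247647217271 - 139625791*√15/924952944345420 ≈ -0.00083083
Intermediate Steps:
S = -27260
c = 139625791/30576972 (c = -3166/41658 - 27260/(-5872) = -3166*1/41658 - 27260*(-1/5872) = -1583/20829 + 6815/1468 = 139625791/30576972 ≈ 4.5664)
d = -5500 + √15 ≈ -5496.1
c/d = 139625791/(30576972*(-5500 + √15))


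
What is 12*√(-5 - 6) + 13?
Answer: 13 + 12*I*√11 ≈ 13.0 + 39.799*I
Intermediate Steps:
12*√(-5 - 6) + 13 = 12*√(-11) + 13 = 12*(I*√11) + 13 = 12*I*√11 + 13 = 13 + 12*I*√11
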